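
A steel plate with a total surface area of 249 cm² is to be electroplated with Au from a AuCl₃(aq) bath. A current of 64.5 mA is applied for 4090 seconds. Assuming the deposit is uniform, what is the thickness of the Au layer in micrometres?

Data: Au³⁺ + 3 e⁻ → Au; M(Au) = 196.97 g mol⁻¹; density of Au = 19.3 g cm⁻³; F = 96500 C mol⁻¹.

Q = I·t = 0.06450 × 4090.0 = 263.8 C; n(e⁻) = 0.002734 mol.
n(Au) = n(e⁻)/3 = 0.0009112 mol, so m = 0.0009112 × 196.97 = 0.1795 g.
Volume = m/ρ = 0.1795 / 19.3 = 0.009300 cm³.
Thickness = V/A = 0.009300 / 249 = 3.73 × 10⁻⁵ cm = 0.373 μm.

0.373 μm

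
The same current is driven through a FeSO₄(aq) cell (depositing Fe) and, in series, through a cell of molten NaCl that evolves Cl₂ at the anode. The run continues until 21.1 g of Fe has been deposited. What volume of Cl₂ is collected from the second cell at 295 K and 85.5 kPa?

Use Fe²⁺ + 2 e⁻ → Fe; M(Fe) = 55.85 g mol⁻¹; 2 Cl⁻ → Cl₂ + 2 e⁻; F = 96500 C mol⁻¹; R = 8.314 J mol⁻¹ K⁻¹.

10.8 L

n(Fe) = 21.1 / 55.85 = 0.3778 mol, so n(e⁻) = 2 × 0.3778 = 0.7556 mol.
The cells are in series, so the same 0.7556 mol of electrons passes through the second cell.
2 Cl⁻ → Cl₂ + 2 e⁻ — 2 mol e⁻ per mol Cl₂, so n(Cl₂) = 0.7556/2 = 0.3778 mol.
V = nRT/P = (0.3778 × 8.314 × 295) / (85.5 × 10³) = 0.0108 m³ = 10.8 L.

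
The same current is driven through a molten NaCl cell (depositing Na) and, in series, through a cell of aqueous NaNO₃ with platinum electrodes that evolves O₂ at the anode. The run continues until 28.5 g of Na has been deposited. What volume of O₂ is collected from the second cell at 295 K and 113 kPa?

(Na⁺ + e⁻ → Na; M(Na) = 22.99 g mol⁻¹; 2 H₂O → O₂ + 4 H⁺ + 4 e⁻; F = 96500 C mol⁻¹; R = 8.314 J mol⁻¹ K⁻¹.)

6.73 L

n(Na) = 28.5 / 22.99 = 1.240 mol, so n(e⁻) = 1 × 1.240 = 1.240 mol.
The cells are in series, so the same 1.240 mol of electrons passes through the second cell.
2 H₂O → O₂ + 4 H⁺ + 4 e⁻ — 4 mol e⁻ per mol O₂, so n(O₂) = 1.240/4 = 0.3099 mol.
V = nRT/P = (0.3099 × 8.314 × 295) / (113 × 10³) = 0.00673 m³ = 6.73 L.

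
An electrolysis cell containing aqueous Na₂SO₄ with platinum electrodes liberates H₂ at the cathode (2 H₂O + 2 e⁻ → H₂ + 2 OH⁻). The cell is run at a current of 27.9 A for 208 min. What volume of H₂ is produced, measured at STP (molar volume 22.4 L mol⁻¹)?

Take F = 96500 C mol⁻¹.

Q = I·t = 27.90 A × 12480 s = 348200 C.
n(e⁻) = Q/F = 348200 / 96500 = 3.608 mol.
2 electrons are transferred per H₂ molecule, so n(H₂) = 3.608 / 2 = 1.804 mol.
V = n × V_m = 1.804 × 22.4 = 40.4 L.

40.4 L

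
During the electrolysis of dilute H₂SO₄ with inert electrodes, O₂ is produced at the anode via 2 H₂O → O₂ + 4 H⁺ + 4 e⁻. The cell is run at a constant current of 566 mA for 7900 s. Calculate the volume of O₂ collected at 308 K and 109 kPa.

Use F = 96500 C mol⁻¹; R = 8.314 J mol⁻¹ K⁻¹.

0.272 L

Q = I·t = 0.5660 A × 7900.0 s = 4471 C.
n(e⁻) = Q/F = 4471 / 96500 = 0.04634 mol.
4 electrons are transferred per O₂ molecule, so n(O₂) = 0.04634 / 4 = 0.01158 mol.
V = nRT/P = (0.01158 × 8.314 × 308) / (109 × 10³ Pa) = 2.72 × 10⁻⁴ m³ = 0.272 L.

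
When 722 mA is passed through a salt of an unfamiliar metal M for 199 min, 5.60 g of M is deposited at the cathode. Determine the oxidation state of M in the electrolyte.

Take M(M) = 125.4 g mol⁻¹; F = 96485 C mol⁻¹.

+2

Q = I·t = 0.7220 A × 11940 s = 8621 C, so n(e⁻) = 8621/96485 = 0.08935 mol.
n(M) deposited = 5.60 / 125.4 = 0.04466 mol.
Electrons per atom = n(e⁻)/n(M) = 0.08935 / 0.04466 = 2.00 ≈ 2, so the ion is M²⁺.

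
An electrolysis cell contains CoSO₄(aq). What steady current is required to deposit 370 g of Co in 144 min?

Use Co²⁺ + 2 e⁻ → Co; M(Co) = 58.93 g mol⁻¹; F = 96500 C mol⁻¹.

140 A

n(Co) = 370 / 58.93 = 6.279 mol.
n(e⁻) = 2 × 6.279 = 12.56 mol.
Q = n(e⁻)·F = 12.56 × 96500 = 1212000 C.
I = Q/t = 1212000 / 8640.0 s = 140 A.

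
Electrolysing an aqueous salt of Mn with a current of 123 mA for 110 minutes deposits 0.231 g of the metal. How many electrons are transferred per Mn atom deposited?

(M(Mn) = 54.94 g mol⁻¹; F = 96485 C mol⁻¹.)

Q = I·t = 0.1230 A × 6600.0 s = 811.8 C, so n(e⁻) = 811.8/96485 = 0.008414 mol.
n(Mn) deposited = 0.231 / 54.94 = 0.004205 mol.
Electrons per atom = n(e⁻)/n(Mn) = 0.008414 / 0.004205 = 2.00 ≈ 2, so the ion is Mn²⁺.

2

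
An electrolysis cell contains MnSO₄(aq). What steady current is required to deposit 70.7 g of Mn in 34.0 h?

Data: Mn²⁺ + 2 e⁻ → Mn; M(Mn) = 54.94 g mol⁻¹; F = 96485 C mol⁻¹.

2.03 A

n(Mn) = 70.7 / 54.94 = 1.287 mol.
n(e⁻) = 2 × 1.287 = 2.574 mol.
Q = n(e⁻)·F = 2.574 × 96485 = 248300 C.
I = Q/t = 248300 / 122400 s = 2.03 A.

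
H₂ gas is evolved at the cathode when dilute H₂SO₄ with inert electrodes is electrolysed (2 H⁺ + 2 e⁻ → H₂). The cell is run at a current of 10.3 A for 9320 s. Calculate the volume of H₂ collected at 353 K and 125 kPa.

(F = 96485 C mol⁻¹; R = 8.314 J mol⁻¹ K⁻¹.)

11.7 L

Q = I·t = 10.30 A × 9320.0 s = 96000 C.
n(e⁻) = Q/F = 96000 / 96485 = 0.9949 mol.
2 electrons are transferred per H₂ molecule, so n(H₂) = 0.9949 / 2 = 0.4975 mol.
V = nRT/P = (0.4975 × 8.314 × 353) / (125 × 10³ Pa) = 0.0117 m³ = 11.7 L.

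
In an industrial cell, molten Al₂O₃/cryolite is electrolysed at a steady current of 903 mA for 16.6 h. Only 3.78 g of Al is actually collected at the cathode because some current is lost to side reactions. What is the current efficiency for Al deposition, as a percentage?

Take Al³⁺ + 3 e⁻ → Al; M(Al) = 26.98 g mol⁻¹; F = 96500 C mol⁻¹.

75.2 %

Q = I·t = 0.9030 × 59760 = 53960 C; n(e⁻) = 53960/96500 = 0.5592 mol.
Theoretical n(Al) = n(e⁻)/3 = 0.1864 mol, i.e. m_theo = 0.1864 × 26.98 = 5.029 g.
Efficiency = m_actual / m_theo = 3.78 / 5.029 = 75.2 %.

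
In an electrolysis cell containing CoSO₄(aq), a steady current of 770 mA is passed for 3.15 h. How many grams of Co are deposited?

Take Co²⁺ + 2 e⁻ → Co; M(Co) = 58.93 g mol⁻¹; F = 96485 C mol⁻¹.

Q = I·t = 0.7700 A × 11340 s = 8732 C.
n(e⁻) = Q/F = 8732 / 96485 = 0.09050 mol.
Co²⁺ + 2 e⁻ → Co, so n(Co) = n(e⁻)/2 = 0.04525 mol.
m = n·M = 0.04525 × 58.93 = 2.67 g.

2.67 g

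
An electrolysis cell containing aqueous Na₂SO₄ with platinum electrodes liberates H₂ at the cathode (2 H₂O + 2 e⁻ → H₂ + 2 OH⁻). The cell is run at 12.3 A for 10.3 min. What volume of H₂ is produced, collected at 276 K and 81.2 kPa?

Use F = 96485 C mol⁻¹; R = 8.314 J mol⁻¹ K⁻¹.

1.11 L

Q = I·t = 12.30 A × 618.00 s = 7601 C.
n(e⁻) = Q/F = 7601 / 96485 = 0.07878 mol.
2 electrons are transferred per H₂ molecule, so n(H₂) = 0.07878 / 2 = 0.03939 mol.
V = nRT/P = (0.03939 × 8.314 × 276) / (81.2 × 10³ Pa) = 0.00111 m³ = 1.11 L.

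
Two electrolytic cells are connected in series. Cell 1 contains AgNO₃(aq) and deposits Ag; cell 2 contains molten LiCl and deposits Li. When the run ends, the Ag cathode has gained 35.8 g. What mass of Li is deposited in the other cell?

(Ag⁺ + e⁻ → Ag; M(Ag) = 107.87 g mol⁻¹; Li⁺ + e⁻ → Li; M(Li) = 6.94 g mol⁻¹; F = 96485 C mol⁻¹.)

n(Ag) = 35.8 / 107.87 = 0.3319 mol.
Since Ag⁺ + e⁻ → Ag, n(e⁻) passed = 1 × 0.3319 = 0.3319 mol.
Cells in series carry the same charge, so the same 0.3319 mol of electrons passes through cell 2.
Li⁺ + e⁻ → Li, so n(Li) = 0.3319 / 1 = 0.3319 mol.
m(Li) = 0.3319 × 6.94 = 2.30 g.

2.30 g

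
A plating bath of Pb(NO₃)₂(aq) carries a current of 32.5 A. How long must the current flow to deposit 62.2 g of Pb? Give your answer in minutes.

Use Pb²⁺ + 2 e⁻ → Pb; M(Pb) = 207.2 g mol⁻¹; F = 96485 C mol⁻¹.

29.7 min

n(Pb) = m/M = 62.2 / 207.2 = 0.3002 mol.
Each Pb atom requires 2 electrons, so n(e⁻) = 2 × 0.3002 = 0.6004 mol.
Q = n(e⁻)·F = 0.6004 × 96485 = 57930 C.
t = Q/I = 57930 / 32.50 A = 1782 s = 29.7 min.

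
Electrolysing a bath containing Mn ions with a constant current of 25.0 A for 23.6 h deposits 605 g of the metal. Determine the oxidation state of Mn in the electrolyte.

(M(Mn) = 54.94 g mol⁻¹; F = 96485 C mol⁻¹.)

+2

Q = I·t = 25.00 A × 84960 s = 2124000 C, so n(e⁻) = 2124000/96485 = 22.01 mol.
n(Mn) deposited = 605 / 54.94 = 11.01 mol.
Electrons per atom = n(e⁻)/n(Mn) = 22.01 / 11.01 = 2.00 ≈ 2, so the ion is Mn²⁺.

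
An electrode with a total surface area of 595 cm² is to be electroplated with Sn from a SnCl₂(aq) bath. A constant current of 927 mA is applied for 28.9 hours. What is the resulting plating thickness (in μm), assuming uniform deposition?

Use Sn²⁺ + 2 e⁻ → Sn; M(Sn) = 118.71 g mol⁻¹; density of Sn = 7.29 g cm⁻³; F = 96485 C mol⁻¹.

137 μm

Q = I·t = 0.9270 × 104040 = 96450 C; n(e⁻) = 0.9996 mol.
n(Sn) = n(e⁻)/2 = 0.4998 mol, so m = 0.4998 × 118.71 = 59.33 g.
Volume = m/ρ = 59.33 / 7.29 = 8.139 cm³.
Thickness = V/A = 8.139 / 595 = 0.0137 cm = 137 μm.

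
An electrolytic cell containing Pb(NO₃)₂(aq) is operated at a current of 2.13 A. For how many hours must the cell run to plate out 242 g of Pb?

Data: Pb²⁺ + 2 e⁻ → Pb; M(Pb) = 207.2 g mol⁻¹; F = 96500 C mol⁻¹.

n(Pb) = m/M = 242 / 207.2 = 1.168 mol.
Each Pb atom requires 2 electrons, so n(e⁻) = 2 × 1.168 = 2.336 mol.
Q = n(e⁻)·F = 2.336 × 96500 = 225400 C.
t = Q/I = 225400 / 2.130 A = 105800 s = 29.4 h.

29.4 h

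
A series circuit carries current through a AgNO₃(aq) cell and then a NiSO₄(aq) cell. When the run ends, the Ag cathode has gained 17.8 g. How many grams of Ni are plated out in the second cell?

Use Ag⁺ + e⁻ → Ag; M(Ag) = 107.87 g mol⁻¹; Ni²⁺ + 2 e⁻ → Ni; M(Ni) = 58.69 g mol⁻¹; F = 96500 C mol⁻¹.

4.84 g

n(Ag) = 17.8 / 107.87 = 0.1650 mol.
Since Ag⁺ + e⁻ → Ag, n(e⁻) passed = 1 × 0.1650 = 0.1650 mol.
Cells in series carry the same charge, so the same 0.1650 mol of electrons passes through cell 2.
Ni²⁺ + 2 e⁻ → Ni, so n(Ni) = 0.1650 / 2 = 0.08251 mol.
m(Ni) = 0.08251 × 58.69 = 4.84 g.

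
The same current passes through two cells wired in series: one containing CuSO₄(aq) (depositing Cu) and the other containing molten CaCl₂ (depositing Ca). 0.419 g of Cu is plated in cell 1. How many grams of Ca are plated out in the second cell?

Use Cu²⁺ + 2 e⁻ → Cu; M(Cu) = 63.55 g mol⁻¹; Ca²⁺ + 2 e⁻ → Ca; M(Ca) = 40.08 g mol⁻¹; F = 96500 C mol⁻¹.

n(Cu) = 0.419 / 63.55 = 0.006593 mol.
Since Cu²⁺ + 2 e⁻ → Cu, n(e⁻) passed = 2 × 0.006593 = 0.01319 mol.
Cells in series carry the same charge, so the same 0.01319 mol of electrons passes through cell 2.
Ca²⁺ + 2 e⁻ → Ca, so n(Ca) = 0.01319 / 2 = 0.006593 mol.
m(Ca) = 0.006593 × 40.08 = 0.264 g.

0.264 g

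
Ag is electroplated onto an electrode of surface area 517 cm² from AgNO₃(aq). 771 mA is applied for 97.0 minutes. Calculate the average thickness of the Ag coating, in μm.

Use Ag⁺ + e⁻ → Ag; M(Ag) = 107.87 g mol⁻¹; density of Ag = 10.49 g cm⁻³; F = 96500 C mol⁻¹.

Q = I·t = 0.7710 × 5820.0 = 4487 C; n(e⁻) = 0.04650 mol.
n(Ag) = n(e⁻)/1 = 0.04650 mol, so m = 0.04650 × 107.87 = 5.016 g.
Volume = m/ρ = 5.016 / 10.49 = 0.4782 cm³.
Thickness = V/A = 0.4782 / 517 = 9.25 × 10⁻⁴ cm = 9.25 μm.

9.25 μm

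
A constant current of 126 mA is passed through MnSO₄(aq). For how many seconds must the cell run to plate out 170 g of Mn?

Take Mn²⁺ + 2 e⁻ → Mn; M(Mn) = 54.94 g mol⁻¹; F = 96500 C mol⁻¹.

n(Mn) = m/M = 170 / 54.94 = 3.094 mol.
Each Mn atom requires 2 electrons, so n(e⁻) = 2 × 3.094 = 6.189 mol.
Q = n(e⁻)·F = 6.189 × 96500 = 597200 C.
t = Q/I = 597200 / 0.1260 A = 4740000 s.

4.74 × 10⁶ s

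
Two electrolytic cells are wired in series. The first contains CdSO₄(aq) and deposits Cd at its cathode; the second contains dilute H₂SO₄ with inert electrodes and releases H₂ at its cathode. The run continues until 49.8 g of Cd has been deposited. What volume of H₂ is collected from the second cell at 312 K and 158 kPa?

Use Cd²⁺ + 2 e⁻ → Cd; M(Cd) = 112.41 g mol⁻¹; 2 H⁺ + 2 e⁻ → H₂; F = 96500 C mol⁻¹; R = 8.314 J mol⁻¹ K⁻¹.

n(Cd) = 49.8 / 112.41 = 0.4430 mol, so n(e⁻) = 2 × 0.4430 = 0.8860 mol.
The cells are in series, so the same 0.8860 mol of electrons passes through the second cell.
2 H⁺ + 2 e⁻ → H₂ — 2 mol e⁻ per mol H₂, so n(H₂) = 0.8860/2 = 0.4430 mol.
V = nRT/P = (0.4430 × 8.314 × 312) / (158 × 10³) = 0.00727 m³ = 7.27 L.

7.27 L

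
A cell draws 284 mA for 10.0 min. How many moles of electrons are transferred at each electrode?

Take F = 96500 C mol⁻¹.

Q = I·t = 0.2840 A × 600.00 s = 170.4 C.
n(e⁻) = Q/F = 170.4 / 96500 = 0.00177 mol.

0.00177 mol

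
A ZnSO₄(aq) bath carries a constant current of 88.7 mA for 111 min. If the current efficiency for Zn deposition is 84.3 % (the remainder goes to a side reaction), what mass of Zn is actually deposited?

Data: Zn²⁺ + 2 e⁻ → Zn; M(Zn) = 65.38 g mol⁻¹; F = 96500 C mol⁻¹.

0.169 g

Q = I·t = 0.08870 × 6660.0 = 590.7 C.
n(e⁻) = 590.7/96500 = 0.006122 mol; theoretically n(Zn) = 0.006122/2 = 0.003061 mol, m_theo = 0.2001 g.
At 84.3 % efficiency, m_actual = 0.843 × 0.2001 = 0.169 g.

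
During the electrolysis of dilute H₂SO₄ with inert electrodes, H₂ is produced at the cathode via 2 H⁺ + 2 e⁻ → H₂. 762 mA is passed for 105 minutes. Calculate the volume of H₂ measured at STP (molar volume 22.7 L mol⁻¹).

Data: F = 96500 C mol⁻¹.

0.565 L

Q = I·t = 0.7620 A × 6300.0 s = 4801 C.
n(e⁻) = Q/F = 4801 / 96500 = 0.04975 mol.
2 electrons are transferred per H₂ molecule, so n(H₂) = 0.04975 / 2 = 0.02487 mol.
V = n × V_m = 0.02487 × 22.7 = 0.565 L.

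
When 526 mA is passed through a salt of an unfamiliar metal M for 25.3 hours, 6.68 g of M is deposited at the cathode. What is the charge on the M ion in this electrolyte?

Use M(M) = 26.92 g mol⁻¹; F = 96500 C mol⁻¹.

Q = I·t = 0.5260 A × 91080 s = 47910 C, so n(e⁻) = 47910/96500 = 0.4965 mol.
n(M) deposited = 6.68 / 26.92 = 0.2481 mol.
Electrons per atom = n(e⁻)/n(M) = 0.4965 / 0.2481 = 2.00 ≈ 2, so the ion is M²⁺.

+2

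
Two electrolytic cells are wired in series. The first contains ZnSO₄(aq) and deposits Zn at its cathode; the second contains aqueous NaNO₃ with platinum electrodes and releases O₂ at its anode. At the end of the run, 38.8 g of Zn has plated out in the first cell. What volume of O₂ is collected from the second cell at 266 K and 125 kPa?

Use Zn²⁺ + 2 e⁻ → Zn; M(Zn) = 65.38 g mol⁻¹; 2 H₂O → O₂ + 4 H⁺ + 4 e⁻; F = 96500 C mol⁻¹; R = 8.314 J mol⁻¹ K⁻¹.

n(Zn) = 38.8 / 65.38 = 0.5935 mol, so n(e⁻) = 2 × 0.5935 = 1.187 mol.
The cells are in series, so the same 1.187 mol of electrons passes through the second cell.
2 H₂O → O₂ + 4 H⁺ + 4 e⁻ — 4 mol e⁻ per mol O₂, so n(O₂) = 1.187/4 = 0.2967 mol.
V = nRT/P = (0.2967 × 8.314 × 266) / (125 × 10³) = 0.00525 m³ = 5.25 L.

5.25 L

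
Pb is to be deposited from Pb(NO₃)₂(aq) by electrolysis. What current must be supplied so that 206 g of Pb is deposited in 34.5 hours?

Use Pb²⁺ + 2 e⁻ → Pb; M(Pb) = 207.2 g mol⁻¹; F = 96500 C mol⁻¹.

1.54 A

n(Pb) = 206 / 207.2 = 0.9942 mol.
n(e⁻) = 2 × 0.9942 = 1.988 mol.
Q = n(e⁻)·F = 1.988 × 96500 = 191900 C.
I = Q/t = 191900 / 124200 s = 1.54 A.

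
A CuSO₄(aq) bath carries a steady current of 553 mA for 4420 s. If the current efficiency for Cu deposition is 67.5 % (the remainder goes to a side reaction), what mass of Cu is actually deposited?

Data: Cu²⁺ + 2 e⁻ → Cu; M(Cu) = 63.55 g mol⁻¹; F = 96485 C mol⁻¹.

Q = I·t = 0.5530 × 4420.0 = 2444 C.
n(e⁻) = 2444/96485 = 0.02533 mol; theoretically n(Cu) = 0.02533/2 = 0.01267 mol, m_theo = 0.8050 g.
At 67.5 % efficiency, m_actual = 0.675 × 0.8050 = 0.543 g.

0.543 g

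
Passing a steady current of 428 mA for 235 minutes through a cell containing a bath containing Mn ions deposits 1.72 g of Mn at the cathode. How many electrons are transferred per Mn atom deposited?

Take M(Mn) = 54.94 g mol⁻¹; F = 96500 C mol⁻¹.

Q = I·t = 0.4280 A × 14100 s = 6035 C, so n(e⁻) = 6035/96500 = 0.06254 mol.
n(Mn) deposited = 1.72 / 54.94 = 0.03131 mol.
Electrons per atom = n(e⁻)/n(Mn) = 0.06254 / 0.03131 = 2.00 ≈ 2, so the ion is Mn²⁺.

2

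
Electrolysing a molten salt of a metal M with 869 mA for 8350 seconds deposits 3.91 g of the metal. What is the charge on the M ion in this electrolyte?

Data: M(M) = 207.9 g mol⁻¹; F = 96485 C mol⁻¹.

+4

Q = I·t = 0.8690 A × 8350.0 s = 7256 C, so n(e⁻) = 7256/96485 = 0.07520 mol.
n(M) deposited = 3.91 / 207.9 = 0.01881 mol.
Electrons per atom = n(e⁻)/n(M) = 0.07520 / 0.01881 = 4.00 ≈ 4, so the ion is M⁴⁺.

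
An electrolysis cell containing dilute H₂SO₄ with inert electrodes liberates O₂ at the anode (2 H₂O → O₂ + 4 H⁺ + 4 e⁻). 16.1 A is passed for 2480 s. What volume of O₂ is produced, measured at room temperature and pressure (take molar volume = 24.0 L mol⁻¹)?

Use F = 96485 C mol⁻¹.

Q = I·t = 16.10 A × 2480.0 s = 39930 C.
n(e⁻) = Q/F = 39930 / 96485 = 0.4138 mol.
4 electrons are transferred per O₂ molecule, so n(O₂) = 0.4138 / 4 = 0.1035 mol.
V = n × V_m = 0.1035 × 24.0 = 2.48 L.

2.48 L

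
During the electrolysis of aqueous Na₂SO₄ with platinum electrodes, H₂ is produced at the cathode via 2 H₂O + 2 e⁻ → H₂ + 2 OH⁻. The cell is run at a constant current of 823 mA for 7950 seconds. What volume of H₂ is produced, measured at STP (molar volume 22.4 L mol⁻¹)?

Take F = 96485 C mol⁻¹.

Q = I·t = 0.8230 A × 7950.0 s = 6543 C.
n(e⁻) = Q/F = 6543 / 96485 = 0.06781 mol.
2 electrons are transferred per H₂ molecule, so n(H₂) = 0.06781 / 2 = 0.03391 mol.
V = n × V_m = 0.03391 × 22.4 = 0.759 L.

0.759 L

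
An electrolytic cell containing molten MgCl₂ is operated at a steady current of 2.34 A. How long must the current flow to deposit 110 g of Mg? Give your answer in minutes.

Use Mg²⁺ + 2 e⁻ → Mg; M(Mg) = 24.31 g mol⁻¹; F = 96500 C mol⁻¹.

n(Mg) = m/M = 110 / 24.31 = 4.525 mol.
Each Mg atom requires 2 electrons, so n(e⁻) = 2 × 4.525 = 9.050 mol.
Q = n(e⁻)·F = 9.050 × 96500 = 873300 C.
t = Q/I = 873300 / 2.340 A = 373200 s = 6220 min.

6220 min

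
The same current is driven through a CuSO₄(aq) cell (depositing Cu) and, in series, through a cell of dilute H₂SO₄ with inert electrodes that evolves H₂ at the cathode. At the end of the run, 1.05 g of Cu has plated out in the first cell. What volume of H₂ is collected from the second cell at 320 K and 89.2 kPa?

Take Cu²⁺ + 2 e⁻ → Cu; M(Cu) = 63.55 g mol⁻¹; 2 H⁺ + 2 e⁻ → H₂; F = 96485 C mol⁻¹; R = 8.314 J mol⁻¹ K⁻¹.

0.493 L

n(Cu) = 1.05 / 63.55 = 0.01652 mol, so n(e⁻) = 2 × 0.01652 = 0.03304 mol.
The cells are in series, so the same 0.03304 mol of electrons passes through the second cell.
2 H⁺ + 2 e⁻ → H₂ — 2 mol e⁻ per mol H₂, so n(H₂) = 0.03304/2 = 0.01652 mol.
V = nRT/P = (0.01652 × 8.314 × 320) / (89.2 × 10³) = 4.93 × 10⁻⁴ m³ = 0.493 L.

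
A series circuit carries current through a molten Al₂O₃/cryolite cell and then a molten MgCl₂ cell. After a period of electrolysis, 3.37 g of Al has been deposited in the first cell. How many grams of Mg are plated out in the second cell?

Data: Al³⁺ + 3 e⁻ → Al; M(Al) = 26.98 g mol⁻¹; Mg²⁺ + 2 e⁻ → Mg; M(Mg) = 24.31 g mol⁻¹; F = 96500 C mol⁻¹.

4.55 g

n(Al) = 3.37 / 26.98 = 0.1249 mol.
Since Al³⁺ + 3 e⁻ → Al, n(e⁻) passed = 3 × 0.1249 = 0.3747 mol.
Cells in series carry the same charge, so the same 0.3747 mol of electrons passes through cell 2.
Mg²⁺ + 2 e⁻ → Mg, so n(Mg) = 0.3747 / 2 = 0.1874 mol.
m(Mg) = 0.1874 × 24.31 = 4.55 g.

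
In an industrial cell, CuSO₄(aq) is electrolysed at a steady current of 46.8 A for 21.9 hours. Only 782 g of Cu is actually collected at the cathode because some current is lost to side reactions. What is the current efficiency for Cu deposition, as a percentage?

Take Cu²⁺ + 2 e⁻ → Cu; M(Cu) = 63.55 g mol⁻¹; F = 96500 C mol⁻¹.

Q = I·t = 46.80 × 78840 = 3690000 C; n(e⁻) = 3690000/96500 = 38.24 mol.
Theoretical n(Cu) = n(e⁻)/2 = 19.12 mol, i.e. m_theo = 19.12 × 63.55 = 1215 g.
Efficiency = m_actual / m_theo = 782 / 1215 = 64.4 %.

64.4 %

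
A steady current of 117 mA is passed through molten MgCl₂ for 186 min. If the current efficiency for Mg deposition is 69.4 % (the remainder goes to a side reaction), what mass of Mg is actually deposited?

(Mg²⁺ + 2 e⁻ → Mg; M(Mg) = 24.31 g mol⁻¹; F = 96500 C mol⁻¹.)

0.114 g

Q = I·t = 0.1170 × 11160 = 1306 C.
n(e⁻) = 1306/96500 = 0.01353 mol; theoretically n(Mg) = 0.01353/2 = 0.006765 mol, m_theo = 0.1645 g.
At 69.4 % efficiency, m_actual = 0.694 × 0.1645 = 0.114 g.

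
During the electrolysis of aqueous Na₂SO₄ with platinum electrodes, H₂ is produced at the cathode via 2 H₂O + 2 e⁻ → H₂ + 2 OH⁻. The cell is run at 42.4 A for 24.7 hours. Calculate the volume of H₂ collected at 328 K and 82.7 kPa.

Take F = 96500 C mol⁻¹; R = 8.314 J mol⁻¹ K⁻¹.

Q = I·t = 42.40 A × 88920 s = 3770000 C.
n(e⁻) = Q/F = 3770000 / 96500 = 39.07 mol.
2 electrons are transferred per H₂ molecule, so n(H₂) = 39.07 / 2 = 19.53 mol.
V = nRT/P = (19.53 × 8.314 × 328) / (82.7 × 10³ Pa) = 0.644 m³ = 644 L.

644 L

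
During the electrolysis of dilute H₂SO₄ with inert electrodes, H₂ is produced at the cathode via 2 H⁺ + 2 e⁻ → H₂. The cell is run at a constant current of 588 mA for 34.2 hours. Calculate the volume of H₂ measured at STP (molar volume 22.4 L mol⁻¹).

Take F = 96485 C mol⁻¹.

Q = I·t = 0.5880 A × 123120 s = 72390 C.
n(e⁻) = Q/F = 72390 / 96485 = 0.7503 mol.
2 electrons are transferred per H₂ molecule, so n(H₂) = 0.7503 / 2 = 0.3752 mol.
V = n × V_m = 0.3752 × 22.4 = 8.40 L.

8.40 L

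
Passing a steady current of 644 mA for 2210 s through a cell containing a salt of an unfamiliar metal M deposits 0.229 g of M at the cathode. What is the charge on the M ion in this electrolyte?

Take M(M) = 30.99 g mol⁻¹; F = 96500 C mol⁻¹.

+2

Q = I·t = 0.6440 A × 2210.0 s = 1423 C, so n(e⁻) = 1423/96500 = 0.01475 mol.
n(M) deposited = 0.229 / 30.99 = 0.007389 mol.
Electrons per atom = n(e⁻)/n(M) = 0.01475 / 0.007389 = 2.00 ≈ 2, so the ion is M²⁺.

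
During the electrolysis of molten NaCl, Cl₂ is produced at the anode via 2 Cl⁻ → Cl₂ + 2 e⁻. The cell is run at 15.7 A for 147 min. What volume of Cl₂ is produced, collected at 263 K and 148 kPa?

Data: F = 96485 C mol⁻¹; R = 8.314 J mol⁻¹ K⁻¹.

Q = I·t = 15.70 A × 8820.0 s = 138500 C.
n(e⁻) = Q/F = 138500 / 96485 = 1.435 mol.
2 electrons are transferred per Cl₂ molecule, so n(Cl₂) = 1.435 / 2 = 0.7176 mol.
V = nRT/P = (0.7176 × 8.314 × 263) / (148 × 10³ Pa) = 0.0106 m³ = 10.6 L.

10.6 L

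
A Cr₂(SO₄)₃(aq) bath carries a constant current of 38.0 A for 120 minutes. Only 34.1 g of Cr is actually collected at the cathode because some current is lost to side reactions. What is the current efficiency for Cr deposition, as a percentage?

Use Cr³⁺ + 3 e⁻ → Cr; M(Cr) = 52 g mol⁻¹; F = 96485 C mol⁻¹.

69.4 %

Q = I·t = 38.00 × 7200.0 = 273600 C; n(e⁻) = 273600/96485 = 2.836 mol.
Theoretical n(Cr) = n(e⁻)/3 = 0.9452 mol, i.e. m_theo = 0.9452 × 52 = 49.15 g.
Efficiency = m_actual / m_theo = 34.1 / 49.15 = 69.4 %.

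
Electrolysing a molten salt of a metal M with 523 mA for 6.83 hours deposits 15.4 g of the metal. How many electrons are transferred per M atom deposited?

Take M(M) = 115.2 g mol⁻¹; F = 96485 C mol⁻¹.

1

Q = I·t = 0.5230 A × 24588 s = 12860 C, so n(e⁻) = 12860/96485 = 0.1333 mol.
n(M) deposited = 15.4 / 115.2 = 0.1337 mol.
Electrons per atom = n(e⁻)/n(M) = 0.1333 / 0.1337 = 0.997 ≈ 1, so the ion is M⁺.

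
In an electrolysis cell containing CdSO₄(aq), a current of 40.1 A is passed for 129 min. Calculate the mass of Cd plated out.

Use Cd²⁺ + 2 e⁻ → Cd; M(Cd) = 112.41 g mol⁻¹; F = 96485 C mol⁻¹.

181 g

Q = I·t = 40.10 A × 7740.0 s = 310400 C.
n(e⁻) = Q/F = 310400 / 96485 = 3.217 mol.
Cd²⁺ + 2 e⁻ → Cd, so n(Cd) = n(e⁻)/2 = 1.608 mol.
m = n·M = 1.608 × 112.41 = 181 g.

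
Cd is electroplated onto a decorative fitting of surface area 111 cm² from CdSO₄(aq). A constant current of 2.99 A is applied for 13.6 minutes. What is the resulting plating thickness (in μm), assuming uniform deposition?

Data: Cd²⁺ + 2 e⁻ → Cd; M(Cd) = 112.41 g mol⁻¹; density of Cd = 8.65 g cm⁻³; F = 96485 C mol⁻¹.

14.8 μm

Q = I·t = 2.990 × 816.00 = 2440 C; n(e⁻) = 0.02529 mol.
n(Cd) = n(e⁻)/2 = 0.01264 mol, so m = 0.01264 × 112.41 = 1.421 g.
Volume = m/ρ = 1.421 / 8.65 = 0.1643 cm³.
Thickness = V/A = 0.1643 / 111 = 0.00148 cm = 14.8 μm.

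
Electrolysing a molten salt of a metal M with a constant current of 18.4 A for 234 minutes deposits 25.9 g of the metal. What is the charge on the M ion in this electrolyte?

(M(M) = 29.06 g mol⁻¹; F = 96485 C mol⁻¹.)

+3

Q = I·t = 18.40 A × 14040 s = 258300 C, so n(e⁻) = 258300/96485 = 2.677 mol.
n(M) deposited = 25.9 / 29.06 = 0.8913 mol.
Electrons per atom = n(e⁻)/n(M) = 2.677 / 0.8913 = 3.00 ≈ 3, so the ion is M³⁺.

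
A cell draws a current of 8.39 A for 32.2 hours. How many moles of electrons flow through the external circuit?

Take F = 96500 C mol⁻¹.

10.1 mol

Q = I·t = 8.390 A × 115920 s = 972600 C.
n(e⁻) = Q/F = 972600 / 96500 = 10.1 mol.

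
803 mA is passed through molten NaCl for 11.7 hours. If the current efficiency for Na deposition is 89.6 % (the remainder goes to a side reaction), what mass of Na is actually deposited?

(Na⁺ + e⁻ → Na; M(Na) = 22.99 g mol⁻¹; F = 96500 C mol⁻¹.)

7.22 g

Q = I·t = 0.8030 × 42120 = 33820 C.
n(e⁻) = 33820/96500 = 0.3505 mol; theoretically n(Na) = 0.3505/1 = 0.3505 mol, m_theo = 8.058 g.
At 89.6 % efficiency, m_actual = 0.896 × 8.058 = 7.22 g.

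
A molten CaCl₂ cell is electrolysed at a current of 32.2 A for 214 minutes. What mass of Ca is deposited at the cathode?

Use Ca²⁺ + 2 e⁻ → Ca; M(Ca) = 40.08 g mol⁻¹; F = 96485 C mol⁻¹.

Q = I·t = 32.20 A × 12840 s = 413400 C.
n(e⁻) = Q/F = 413400 / 96485 = 4.285 mol.
Ca²⁺ + 2 e⁻ → Ca, so n(Ca) = n(e⁻)/2 = 2.143 mol.
m = n·M = 2.143 × 40.08 = 85.9 g.

85.9 g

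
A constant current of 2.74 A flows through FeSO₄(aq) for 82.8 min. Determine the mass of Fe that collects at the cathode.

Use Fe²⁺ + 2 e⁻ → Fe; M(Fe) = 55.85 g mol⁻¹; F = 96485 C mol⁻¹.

Q = I·t = 2.740 A × 4968.0 s = 13610 C.
n(e⁻) = Q/F = 13610 / 96485 = 0.1411 mol.
Fe²⁺ + 2 e⁻ → Fe, so n(Fe) = n(e⁻)/2 = 0.07054 mol.
m = n·M = 0.07054 × 55.85 = 3.94 g.

3.94 g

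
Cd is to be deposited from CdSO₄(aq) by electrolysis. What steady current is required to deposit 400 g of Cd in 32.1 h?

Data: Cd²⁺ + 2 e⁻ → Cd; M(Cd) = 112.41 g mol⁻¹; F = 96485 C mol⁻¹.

5.94 A

n(Cd) = 400 / 112.41 = 3.558 mol.
n(e⁻) = 2 × 3.558 = 7.117 mol.
Q = n(e⁻)·F = 7.117 × 96485 = 686700 C.
I = Q/t = 686700 / 115560 s = 5.94 A.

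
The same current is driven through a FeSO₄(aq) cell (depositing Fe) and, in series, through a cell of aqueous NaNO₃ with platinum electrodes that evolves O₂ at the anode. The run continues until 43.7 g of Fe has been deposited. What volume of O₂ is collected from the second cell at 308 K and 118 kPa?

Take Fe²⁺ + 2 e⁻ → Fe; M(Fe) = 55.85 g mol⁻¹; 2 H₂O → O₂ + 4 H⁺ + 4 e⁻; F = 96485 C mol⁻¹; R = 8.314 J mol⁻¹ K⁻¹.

n(Fe) = 43.7 / 55.85 = 0.7825 mol, so n(e⁻) = 2 × 0.7825 = 1.565 mol.
The cells are in series, so the same 1.565 mol of electrons passes through the second cell.
2 H₂O → O₂ + 4 H⁺ + 4 e⁻ — 4 mol e⁻ per mol O₂, so n(O₂) = 1.565/4 = 0.3912 mol.
V = nRT/P = (0.3912 × 8.314 × 308) / (118 × 10³) = 0.00849 m³ = 8.49 L.

8.49 L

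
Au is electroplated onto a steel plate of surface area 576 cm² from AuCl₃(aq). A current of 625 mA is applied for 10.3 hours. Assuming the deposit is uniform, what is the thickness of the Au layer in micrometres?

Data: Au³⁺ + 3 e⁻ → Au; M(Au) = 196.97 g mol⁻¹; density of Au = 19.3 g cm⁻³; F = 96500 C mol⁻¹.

14.2 μm

Q = I·t = 0.6250 × 37080 = 23180 C; n(e⁻) = 0.2402 mol.
n(Au) = n(e⁻)/3 = 0.08005 mol, so m = 0.08005 × 196.97 = 15.77 g.
Volume = m/ρ = 15.77 / 19.3 = 0.8170 cm³.
Thickness = V/A = 0.8170 / 576 = 0.00142 cm = 14.2 μm.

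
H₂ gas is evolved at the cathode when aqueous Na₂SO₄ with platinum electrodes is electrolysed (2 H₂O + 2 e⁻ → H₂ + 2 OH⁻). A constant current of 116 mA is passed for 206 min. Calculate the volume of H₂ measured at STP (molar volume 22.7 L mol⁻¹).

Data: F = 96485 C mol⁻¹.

0.169 L

Q = I·t = 0.1160 A × 12360 s = 1434 C.
n(e⁻) = Q/F = 1434 / 96485 = 0.01486 mol.
2 electrons are transferred per H₂ molecule, so n(H₂) = 0.01486 / 2 = 0.007430 mol.
V = n × V_m = 0.007430 × 22.7 = 0.169 L.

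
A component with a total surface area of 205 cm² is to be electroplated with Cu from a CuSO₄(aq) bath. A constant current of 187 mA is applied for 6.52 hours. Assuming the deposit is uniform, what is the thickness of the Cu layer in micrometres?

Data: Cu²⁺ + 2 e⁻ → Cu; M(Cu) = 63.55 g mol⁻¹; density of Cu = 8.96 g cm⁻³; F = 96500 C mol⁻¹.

Q = I·t = 0.1870 × 23472 = 4389 C; n(e⁻) = 0.04548 mol.
n(Cu) = n(e⁻)/2 = 0.02274 mol, so m = 0.02274 × 63.55 = 1.445 g.
Volume = m/ρ = 1.445 / 8.96 = 0.1613 cm³.
Thickness = V/A = 0.1613 / 205 = 7.87 × 10⁻⁴ cm = 7.87 μm.

7.87 μm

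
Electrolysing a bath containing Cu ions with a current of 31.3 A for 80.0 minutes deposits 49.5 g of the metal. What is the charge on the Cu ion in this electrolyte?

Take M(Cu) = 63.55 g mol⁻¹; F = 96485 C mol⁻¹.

Q = I·t = 31.30 A × 4800.0 s = 150200 C, so n(e⁻) = 150200/96485 = 1.557 mol.
n(Cu) deposited = 49.5 / 63.55 = 0.7789 mol.
Electrons per atom = n(e⁻)/n(Cu) = 1.557 / 0.7789 = 2.00 ≈ 2, so the ion is Cu²⁺.

+2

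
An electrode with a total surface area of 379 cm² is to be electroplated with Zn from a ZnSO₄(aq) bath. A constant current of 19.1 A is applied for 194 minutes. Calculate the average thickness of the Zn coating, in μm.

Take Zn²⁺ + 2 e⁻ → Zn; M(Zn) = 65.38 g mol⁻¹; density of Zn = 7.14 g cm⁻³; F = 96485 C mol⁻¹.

Q = I·t = 19.10 × 11640 = 222300 C; n(e⁻) = 2.304 mol.
n(Zn) = n(e⁻)/2 = 1.152 mol, so m = 1.152 × 65.38 = 75.33 g.
Volume = m/ρ = 75.33 / 7.14 = 10.55 cm³.
Thickness = V/A = 10.55 / 379 = 0.0278 cm = 278 μm.

278 μm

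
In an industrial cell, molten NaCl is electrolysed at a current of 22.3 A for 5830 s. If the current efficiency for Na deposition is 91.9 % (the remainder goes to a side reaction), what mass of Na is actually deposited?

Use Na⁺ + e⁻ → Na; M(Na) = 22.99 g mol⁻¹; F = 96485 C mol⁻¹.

28.5 g

Q = I·t = 22.30 × 5830.0 = 130000 C.
n(e⁻) = 130000/96485 = 1.347 mol; theoretically n(Na) = 1.347/1 = 1.347 mol, m_theo = 30.98 g.
At 91.9 % efficiency, m_actual = 0.919 × 30.98 = 28.5 g.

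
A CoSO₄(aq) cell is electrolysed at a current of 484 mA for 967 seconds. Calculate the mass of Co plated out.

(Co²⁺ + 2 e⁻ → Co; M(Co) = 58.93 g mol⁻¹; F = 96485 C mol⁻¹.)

0.143 g

Q = I·t = 0.4840 A × 967.00 s = 468.0 C.
n(e⁻) = Q/F = 468.0 / 96485 = 0.004851 mol.
Co²⁺ + 2 e⁻ → Co, so n(Co) = n(e⁻)/2 = 0.002425 mol.
m = n·M = 0.002425 × 58.93 = 0.143 g.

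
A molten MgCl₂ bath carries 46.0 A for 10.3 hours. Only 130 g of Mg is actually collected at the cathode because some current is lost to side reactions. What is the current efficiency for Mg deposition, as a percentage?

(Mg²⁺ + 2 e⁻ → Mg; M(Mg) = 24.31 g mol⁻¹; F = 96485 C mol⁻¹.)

Q = I·t = 46.00 × 37080 = 1706000 C; n(e⁻) = 1706000/96485 = 17.68 mol.
Theoretical n(Mg) = n(e⁻)/2 = 8.839 mol, i.e. m_theo = 8.839 × 24.31 = 214.9 g.
Efficiency = m_actual / m_theo = 130 / 214.9 = 60.5 %.

60.5 %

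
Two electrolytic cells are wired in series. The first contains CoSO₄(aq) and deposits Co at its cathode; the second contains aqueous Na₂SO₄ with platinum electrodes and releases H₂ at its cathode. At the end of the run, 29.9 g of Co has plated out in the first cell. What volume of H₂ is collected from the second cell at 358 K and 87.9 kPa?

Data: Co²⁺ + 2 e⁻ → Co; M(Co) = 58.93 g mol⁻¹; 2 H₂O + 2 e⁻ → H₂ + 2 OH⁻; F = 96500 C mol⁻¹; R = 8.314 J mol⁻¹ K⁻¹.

n(Co) = 29.9 / 58.93 = 0.5074 mol, so n(e⁻) = 2 × 0.5074 = 1.015 mol.
The cells are in series, so the same 1.015 mol of electrons passes through the second cell.
2 H₂O + 2 e⁻ → H₂ + 2 OH⁻ — 2 mol e⁻ per mol H₂, so n(H₂) = 1.015/2 = 0.5074 mol.
V = nRT/P = (0.5074 × 8.314 × 358) / (87.9 × 10³) = 0.0172 m³ = 17.2 L.

17.2 L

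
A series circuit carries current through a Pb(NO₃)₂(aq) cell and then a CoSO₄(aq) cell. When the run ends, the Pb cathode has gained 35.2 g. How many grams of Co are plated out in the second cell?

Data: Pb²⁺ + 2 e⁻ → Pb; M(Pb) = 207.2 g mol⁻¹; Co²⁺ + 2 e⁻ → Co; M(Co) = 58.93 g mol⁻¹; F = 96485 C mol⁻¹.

10.0 g

n(Pb) = 35.2 / 207.2 = 0.1699 mol.
Since Pb²⁺ + 2 e⁻ → Pb, n(e⁻) passed = 2 × 0.1699 = 0.3398 mol.
Cells in series carry the same charge, so the same 0.3398 mol of electrons passes through cell 2.
Co²⁺ + 2 e⁻ → Co, so n(Co) = 0.3398 / 2 = 0.1699 mol.
m(Co) = 0.1699 × 58.93 = 10.0 g.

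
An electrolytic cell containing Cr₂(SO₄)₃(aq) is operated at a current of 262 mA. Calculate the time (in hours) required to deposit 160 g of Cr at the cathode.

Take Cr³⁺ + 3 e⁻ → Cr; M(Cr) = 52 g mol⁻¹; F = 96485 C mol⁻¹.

n(Cr) = m/M = 160 / 52 = 3.077 mol.
Each Cr atom requires 3 electrons, so n(e⁻) = 3 × 3.077 = 9.231 mol.
Q = n(e⁻)·F = 9.231 × 96485 = 890600 C.
t = Q/I = 890600 / 0.2620 A = 3399000 s = 944 h.

944 h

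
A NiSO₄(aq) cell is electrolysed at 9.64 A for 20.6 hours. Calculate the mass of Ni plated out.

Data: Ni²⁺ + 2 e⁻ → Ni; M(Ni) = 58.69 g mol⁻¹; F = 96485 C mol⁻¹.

Q = I·t = 9.640 A × 74160 s = 714900 C.
n(e⁻) = Q/F = 714900 / 96485 = 7.409 mol.
Ni²⁺ + 2 e⁻ → Ni, so n(Ni) = n(e⁻)/2 = 3.705 mol.
m = n·M = 3.705 × 58.69 = 217 g.

217 g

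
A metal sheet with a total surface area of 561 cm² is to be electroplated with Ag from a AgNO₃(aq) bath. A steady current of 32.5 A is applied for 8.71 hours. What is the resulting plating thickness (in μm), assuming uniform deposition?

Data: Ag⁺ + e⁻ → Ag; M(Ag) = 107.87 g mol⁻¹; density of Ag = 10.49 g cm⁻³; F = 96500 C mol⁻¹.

1940 μm

Q = I·t = 32.50 × 31356 = 1019000 C; n(e⁻) = 10.56 mol.
n(Ag) = n(e⁻)/1 = 10.56 mol, so m = 10.56 × 107.87 = 1139 g.
Volume = m/ρ = 1139 / 10.49 = 108.6 cm³.
Thickness = V/A = 108.6 / 561 = 0.194 cm = 1940 μm.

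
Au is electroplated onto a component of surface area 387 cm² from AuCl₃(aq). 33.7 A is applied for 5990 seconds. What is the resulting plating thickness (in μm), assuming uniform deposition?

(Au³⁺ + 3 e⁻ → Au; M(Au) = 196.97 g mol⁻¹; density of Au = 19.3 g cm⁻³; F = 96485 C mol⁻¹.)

184 μm

Q = I·t = 33.70 × 5990.0 = 201900 C; n(e⁻) = 2.092 mol.
n(Au) = n(e⁻)/3 = 0.6974 mol, so m = 0.6974 × 196.97 = 137.4 g.
Volume = m/ρ = 137.4 / 19.3 = 7.117 cm³.
Thickness = V/A = 7.117 / 387 = 0.0184 cm = 184 μm.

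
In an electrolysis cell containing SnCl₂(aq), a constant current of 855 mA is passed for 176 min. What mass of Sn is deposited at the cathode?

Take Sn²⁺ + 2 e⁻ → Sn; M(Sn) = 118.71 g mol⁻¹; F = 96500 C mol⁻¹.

5.55 g

Q = I·t = 0.8550 A × 10560 s = 9029 C.
n(e⁻) = Q/F = 9029 / 96500 = 0.09356 mol.
Sn²⁺ + 2 e⁻ → Sn, so n(Sn) = n(e⁻)/2 = 0.04678 mol.
m = n·M = 0.04678 × 118.71 = 5.55 g.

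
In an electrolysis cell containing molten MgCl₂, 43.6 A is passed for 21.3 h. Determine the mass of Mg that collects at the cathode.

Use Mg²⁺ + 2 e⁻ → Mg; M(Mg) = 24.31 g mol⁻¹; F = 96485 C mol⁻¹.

Q = I·t = 43.60 A × 76680 s = 3343000 C.
n(e⁻) = Q/F = 3343000 / 96485 = 34.65 mol.
Mg²⁺ + 2 e⁻ → Mg, so n(Mg) = n(e⁻)/2 = 17.33 mol.
m = n·M = 17.33 × 24.31 = 421 g.

421 g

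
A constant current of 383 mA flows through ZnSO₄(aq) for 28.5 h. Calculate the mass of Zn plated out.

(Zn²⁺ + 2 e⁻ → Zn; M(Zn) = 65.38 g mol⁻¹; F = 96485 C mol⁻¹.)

Q = I·t = 0.3830 A × 102600 s = 39300 C.
n(e⁻) = Q/F = 39300 / 96485 = 0.4073 mol.
Zn²⁺ + 2 e⁻ → Zn, so n(Zn) = n(e⁻)/2 = 0.2036 mol.
m = n·M = 0.2036 × 65.38 = 13.3 g.

13.3 g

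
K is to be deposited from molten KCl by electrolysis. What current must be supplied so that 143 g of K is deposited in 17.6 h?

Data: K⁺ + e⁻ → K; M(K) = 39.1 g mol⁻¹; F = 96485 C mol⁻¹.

5.57 A

n(K) = 143 / 39.1 = 3.657 mol.
n(e⁻) = 1 × 3.657 = 3.657 mol.
Q = n(e⁻)·F = 3.657 × 96485 = 352900 C.
I = Q/t = 352900 / 63360 s = 5.57 A.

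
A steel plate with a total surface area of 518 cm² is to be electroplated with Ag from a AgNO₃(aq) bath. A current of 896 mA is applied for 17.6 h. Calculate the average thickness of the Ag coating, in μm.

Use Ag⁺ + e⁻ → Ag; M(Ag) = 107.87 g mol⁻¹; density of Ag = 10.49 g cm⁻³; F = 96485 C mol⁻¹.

117 μm

Q = I·t = 0.8960 × 63360 = 56770 C; n(e⁻) = 0.5884 mol.
n(Ag) = n(e⁻)/1 = 0.5884 mol, so m = 0.5884 × 107.87 = 63.47 g.
Volume = m/ρ = 63.47 / 10.49 = 6.050 cm³.
Thickness = V/A = 6.050 / 518 = 0.0117 cm = 117 μm.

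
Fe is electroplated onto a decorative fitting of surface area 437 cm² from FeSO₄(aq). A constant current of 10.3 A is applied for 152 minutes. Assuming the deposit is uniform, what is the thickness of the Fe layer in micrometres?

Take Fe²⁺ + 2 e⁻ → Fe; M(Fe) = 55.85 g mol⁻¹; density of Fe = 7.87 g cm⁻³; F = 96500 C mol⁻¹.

79.0 μm

Q = I·t = 10.30 × 9120.0 = 93940 C; n(e⁻) = 0.9734 mol.
n(Fe) = n(e⁻)/2 = 0.4867 mol, so m = 0.4867 × 55.85 = 27.18 g.
Volume = m/ρ = 27.18 / 7.87 = 3.454 cm³.
Thickness = V/A = 3.454 / 437 = 0.00790 cm = 79.0 μm.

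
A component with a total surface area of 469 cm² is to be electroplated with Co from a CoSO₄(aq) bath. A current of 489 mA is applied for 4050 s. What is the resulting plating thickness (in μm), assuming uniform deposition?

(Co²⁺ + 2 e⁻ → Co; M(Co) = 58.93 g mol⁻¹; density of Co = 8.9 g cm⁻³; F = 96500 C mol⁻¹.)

Q = I·t = 0.4890 × 4050.0 = 1980 C; n(e⁻) = 0.02052 mol.
n(Co) = n(e⁻)/2 = 0.01026 mol, so m = 0.01026 × 58.93 = 0.6047 g.
Volume = m/ρ = 0.6047 / 8.9 = 0.06794 cm³.
Thickness = V/A = 0.06794 / 469 = 1.45 × 10⁻⁴ cm = 1.45 μm.

1.45 μm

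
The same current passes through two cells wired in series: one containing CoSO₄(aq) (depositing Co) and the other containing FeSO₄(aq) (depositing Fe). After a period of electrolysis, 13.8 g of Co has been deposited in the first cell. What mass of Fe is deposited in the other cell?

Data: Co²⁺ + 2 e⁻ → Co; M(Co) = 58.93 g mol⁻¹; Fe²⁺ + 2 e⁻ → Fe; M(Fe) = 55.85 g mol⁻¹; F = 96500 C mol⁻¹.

n(Co) = 13.8 / 58.93 = 0.2342 mol.
Since Co²⁺ + 2 e⁻ → Co, n(e⁻) passed = 2 × 0.2342 = 0.4684 mol.
Cells in series carry the same charge, so the same 0.4684 mol of electrons passes through cell 2.
Fe²⁺ + 2 e⁻ → Fe, so n(Fe) = 0.4684 / 2 = 0.2342 mol.
m(Fe) = 0.2342 × 55.85 = 13.1 g.

13.1 g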